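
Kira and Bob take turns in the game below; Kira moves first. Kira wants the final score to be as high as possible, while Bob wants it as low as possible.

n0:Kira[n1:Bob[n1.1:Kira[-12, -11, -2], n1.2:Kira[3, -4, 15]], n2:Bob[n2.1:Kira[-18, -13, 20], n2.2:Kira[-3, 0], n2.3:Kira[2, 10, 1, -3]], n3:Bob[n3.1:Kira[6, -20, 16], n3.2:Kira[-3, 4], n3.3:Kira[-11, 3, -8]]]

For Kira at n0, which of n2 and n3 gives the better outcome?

n2.1 (Kira): max(-18, -13, 20) = 20
n2.2 (Kira): max(-3, 0) = 0
n2.3 (Kira): max(2, 10, 1, -3) = 10
n2 (Bob): min(20, 0, 10) = 0
n3.1 (Kira): max(6, -20, 16) = 16
n3.2 (Kira): max(-3, 4) = 4
n3.3 (Kira): max(-11, 3, -8) = 3
n3 (Bob): min(16, 4, 3) = 3
Kira prefers the higher value; n2=0, n3=3. n3 is better since 3 > 0.

n3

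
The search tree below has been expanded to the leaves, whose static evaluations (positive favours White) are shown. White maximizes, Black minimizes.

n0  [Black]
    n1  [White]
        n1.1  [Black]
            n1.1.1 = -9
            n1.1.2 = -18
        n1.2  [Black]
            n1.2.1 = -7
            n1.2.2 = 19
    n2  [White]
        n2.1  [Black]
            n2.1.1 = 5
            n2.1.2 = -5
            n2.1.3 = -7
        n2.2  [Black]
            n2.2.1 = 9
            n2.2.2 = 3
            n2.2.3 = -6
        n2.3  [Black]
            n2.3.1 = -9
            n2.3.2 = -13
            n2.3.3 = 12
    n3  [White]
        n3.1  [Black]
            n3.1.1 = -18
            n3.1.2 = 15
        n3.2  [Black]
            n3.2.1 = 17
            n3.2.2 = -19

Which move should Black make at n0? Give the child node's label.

n3

n1.1 (Black): min(-9, -18) = -18
n1.2 (Black): min(-7, 19) = -7
n1 (White): max(-18, -7) = -7
n2.1 (Black): min(5, -5, -7) = -7
n2.2 (Black): min(9, 3, -6) = -6
n2.3 (Black): min(-9, -13, 12) = -13
n2 (White): max(-7, -6, -13) = -6
n3.1 (Black): min(-18, 15) = -18
n3.2 (Black): min(17, -19) = -19
n3 (White): max(-18, -19) = -18
n0 (Black): min(-7, -6, -18) = -18
Black at n0 wants the lowest of {n1=-7, n2=-6, n3=-18}, so chooses n3.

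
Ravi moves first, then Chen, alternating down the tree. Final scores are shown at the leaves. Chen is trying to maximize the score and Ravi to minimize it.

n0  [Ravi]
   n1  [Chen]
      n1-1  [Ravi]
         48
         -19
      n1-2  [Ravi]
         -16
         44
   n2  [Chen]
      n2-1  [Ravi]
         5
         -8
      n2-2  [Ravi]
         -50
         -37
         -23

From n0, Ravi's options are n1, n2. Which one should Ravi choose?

n1-1 (Ravi): min(48, -19) = -19
n1-2 (Ravi): min(-16, 44) = -16
n1 (Chen): max(-19, -16) = -16
n2-1 (Ravi): min(5, -8) = -8
n2-2 (Ravi): min(-50, -37, -23) = -50
n2 (Chen): max(-8, -50) = -8
n0 (Ravi): min(-16, -8) = -16
Ravi at n0 wants the lowest of {n1=-16, n2=-8}, so chooses n1.

n1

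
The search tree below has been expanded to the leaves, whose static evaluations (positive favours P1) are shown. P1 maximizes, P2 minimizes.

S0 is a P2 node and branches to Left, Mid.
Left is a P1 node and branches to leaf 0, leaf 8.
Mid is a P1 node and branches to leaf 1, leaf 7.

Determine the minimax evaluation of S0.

7

Left (P1): max(0, 8) = 8
Mid (P1): max(1, 7) = 7
S0 (P2): min(8, 7) = 7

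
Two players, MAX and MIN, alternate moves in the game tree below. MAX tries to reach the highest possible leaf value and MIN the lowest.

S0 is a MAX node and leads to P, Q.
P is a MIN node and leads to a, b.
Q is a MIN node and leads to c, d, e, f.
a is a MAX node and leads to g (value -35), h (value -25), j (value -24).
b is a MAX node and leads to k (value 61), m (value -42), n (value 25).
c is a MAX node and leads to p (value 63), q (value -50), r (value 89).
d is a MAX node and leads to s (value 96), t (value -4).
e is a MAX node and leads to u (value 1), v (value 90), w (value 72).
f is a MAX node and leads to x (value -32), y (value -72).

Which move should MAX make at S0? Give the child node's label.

a (MAX): max(-35, -25, -24) = -24
b (MAX): max(61, -42, 25) = 61
P (MIN): min(-24, 61) = -24
c (MAX): max(63, -50, 89) = 89
d (MAX): max(96, -4) = 96
e (MAX): max(1, 90, 72) = 90
f (MAX): max(-32, -72) = -32
Q (MIN): min(89, 96, 90, -32) = -32
S0 (MAX): max(-24, -32) = -24
MAX at S0 wants the highest of {P=-24, Q=-32}, so chooses P.

P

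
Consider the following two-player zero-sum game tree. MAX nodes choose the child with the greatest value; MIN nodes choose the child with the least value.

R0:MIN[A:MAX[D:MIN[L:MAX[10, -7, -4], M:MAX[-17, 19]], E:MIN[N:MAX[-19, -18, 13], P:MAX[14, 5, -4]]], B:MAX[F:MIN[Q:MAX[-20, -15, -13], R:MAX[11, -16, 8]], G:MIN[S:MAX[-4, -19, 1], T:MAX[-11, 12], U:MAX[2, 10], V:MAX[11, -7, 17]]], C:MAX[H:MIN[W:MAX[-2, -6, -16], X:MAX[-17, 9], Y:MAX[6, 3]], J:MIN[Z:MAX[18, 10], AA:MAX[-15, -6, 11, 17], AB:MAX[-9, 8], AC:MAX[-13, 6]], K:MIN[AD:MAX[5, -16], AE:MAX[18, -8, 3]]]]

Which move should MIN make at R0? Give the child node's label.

L (MAX): max(10, -7, -4) = 10
M (MAX): max(-17, 19) = 19
D (MIN): min(10, 19) = 10
N (MAX): max(-19, -18, 13) = 13
P (MAX): max(14, 5, -4) = 14
E (MIN): min(13, 14) = 13
A (MAX): max(10, 13) = 13
Q (MAX): max(-20, -15, -13) = -13
R (MAX): max(11, -16, 8) = 11
F (MIN): min(-13, 11) = -13
S (MAX): max(-4, -19, 1) = 1
T (MAX): max(-11, 12) = 12
U (MAX): max(2, 10) = 10
V (MAX): max(11, -7, 17) = 17
G (MIN): min(1, 12, 10, 17) = 1
B (MAX): max(-13, 1) = 1
W (MAX): max(-2, -6, -16) = -2
X (MAX): max(-17, 9) = 9
Y (MAX): max(6, 3) = 6
H (MIN): min(-2, 9, 6) = -2
Z (MAX): max(18, 10) = 18
AA (MAX): max(-15, -6, 11, 17) = 17
AB (MAX): max(-9, 8) = 8
AC (MAX): max(-13, 6) = 6
J (MIN): min(18, 17, 8, 6) = 6
AD (MAX): max(5, -16) = 5
AE (MAX): max(18, -8, 3) = 18
K (MIN): min(5, 18) = 5
C (MAX): max(-2, 6, 5) = 6
R0 (MIN): min(13, 1, 6) = 1
MIN at R0 wants the lowest of {A=13, B=1, C=6}, so chooses B.

B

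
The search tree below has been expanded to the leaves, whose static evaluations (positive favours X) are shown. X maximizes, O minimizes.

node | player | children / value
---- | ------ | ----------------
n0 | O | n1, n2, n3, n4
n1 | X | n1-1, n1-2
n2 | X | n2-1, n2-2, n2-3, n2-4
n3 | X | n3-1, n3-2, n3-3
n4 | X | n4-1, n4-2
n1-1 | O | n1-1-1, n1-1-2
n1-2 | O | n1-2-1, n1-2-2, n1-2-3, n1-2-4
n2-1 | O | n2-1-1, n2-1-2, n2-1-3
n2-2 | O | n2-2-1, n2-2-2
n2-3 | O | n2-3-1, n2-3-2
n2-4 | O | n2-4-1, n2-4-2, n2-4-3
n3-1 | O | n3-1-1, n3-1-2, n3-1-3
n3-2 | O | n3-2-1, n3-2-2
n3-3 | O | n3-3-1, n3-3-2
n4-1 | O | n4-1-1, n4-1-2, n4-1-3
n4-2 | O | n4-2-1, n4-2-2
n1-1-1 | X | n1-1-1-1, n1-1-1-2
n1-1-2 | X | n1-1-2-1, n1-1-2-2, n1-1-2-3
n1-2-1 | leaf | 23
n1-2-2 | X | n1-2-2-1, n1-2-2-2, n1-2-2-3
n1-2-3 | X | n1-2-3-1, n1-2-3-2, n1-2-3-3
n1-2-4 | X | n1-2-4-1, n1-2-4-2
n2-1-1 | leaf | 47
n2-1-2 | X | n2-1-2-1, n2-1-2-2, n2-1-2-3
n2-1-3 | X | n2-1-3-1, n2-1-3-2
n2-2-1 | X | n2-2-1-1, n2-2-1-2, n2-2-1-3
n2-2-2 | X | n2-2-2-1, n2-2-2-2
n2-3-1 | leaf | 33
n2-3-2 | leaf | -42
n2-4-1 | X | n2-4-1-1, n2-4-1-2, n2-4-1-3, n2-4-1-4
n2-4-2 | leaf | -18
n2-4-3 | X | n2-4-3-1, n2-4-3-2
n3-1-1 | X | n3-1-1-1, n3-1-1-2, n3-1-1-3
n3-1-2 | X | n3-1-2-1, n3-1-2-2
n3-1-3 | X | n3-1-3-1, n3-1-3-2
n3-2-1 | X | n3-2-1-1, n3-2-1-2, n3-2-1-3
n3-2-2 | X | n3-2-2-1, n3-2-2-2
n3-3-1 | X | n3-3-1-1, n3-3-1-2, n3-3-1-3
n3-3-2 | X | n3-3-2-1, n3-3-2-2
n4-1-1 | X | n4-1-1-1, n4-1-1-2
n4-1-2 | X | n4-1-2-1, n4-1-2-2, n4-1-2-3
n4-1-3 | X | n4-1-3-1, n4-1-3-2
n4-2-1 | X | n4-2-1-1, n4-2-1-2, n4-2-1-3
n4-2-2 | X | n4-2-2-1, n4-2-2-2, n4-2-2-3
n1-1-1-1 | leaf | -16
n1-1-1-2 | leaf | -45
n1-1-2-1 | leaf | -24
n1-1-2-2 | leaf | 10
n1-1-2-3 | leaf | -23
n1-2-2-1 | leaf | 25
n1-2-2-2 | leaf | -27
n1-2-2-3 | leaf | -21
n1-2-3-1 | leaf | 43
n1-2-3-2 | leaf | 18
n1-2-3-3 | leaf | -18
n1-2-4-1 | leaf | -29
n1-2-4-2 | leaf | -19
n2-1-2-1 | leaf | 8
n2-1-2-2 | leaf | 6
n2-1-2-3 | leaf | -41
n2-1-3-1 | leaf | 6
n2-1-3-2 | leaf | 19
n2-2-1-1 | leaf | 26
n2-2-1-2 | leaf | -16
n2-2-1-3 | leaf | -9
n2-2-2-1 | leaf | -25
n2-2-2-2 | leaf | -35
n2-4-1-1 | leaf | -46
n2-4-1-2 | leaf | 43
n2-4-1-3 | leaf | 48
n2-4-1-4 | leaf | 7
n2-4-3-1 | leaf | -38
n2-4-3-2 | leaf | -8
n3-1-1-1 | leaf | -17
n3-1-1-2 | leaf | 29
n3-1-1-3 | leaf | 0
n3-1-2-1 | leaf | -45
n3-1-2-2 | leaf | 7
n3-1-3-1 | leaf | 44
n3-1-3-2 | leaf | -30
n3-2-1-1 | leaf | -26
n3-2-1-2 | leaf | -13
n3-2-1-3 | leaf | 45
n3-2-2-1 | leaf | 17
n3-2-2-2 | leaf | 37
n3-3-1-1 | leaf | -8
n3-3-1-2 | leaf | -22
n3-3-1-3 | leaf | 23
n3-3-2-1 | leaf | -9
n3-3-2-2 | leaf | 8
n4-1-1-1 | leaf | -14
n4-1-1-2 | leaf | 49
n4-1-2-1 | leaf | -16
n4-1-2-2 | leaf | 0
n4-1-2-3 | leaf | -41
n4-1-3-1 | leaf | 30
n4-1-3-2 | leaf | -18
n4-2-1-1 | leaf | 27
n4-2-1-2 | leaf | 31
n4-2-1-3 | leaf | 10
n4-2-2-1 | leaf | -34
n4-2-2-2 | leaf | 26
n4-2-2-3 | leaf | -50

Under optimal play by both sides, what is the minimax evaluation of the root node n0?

n1-1-1 (X): max(-16, -45) = -16
n1-1-2 (X): max(-24, 10, -23) = 10
n1-1 (O): min(-16, 10) = -16
n1-2-2 (X): max(25, -27, -21) = 25
n1-2-3 (X): max(43, 18, -18) = 43
n1-2-4 (X): max(-29, -19) = -19
n1-2 (O): min(23, 25, 43, -19) = -19
n1 (X): max(-16, -19) = -16
n2-1-2 (X): max(8, 6, -41) = 8
n2-1-3 (X): max(6, 19) = 19
n2-1 (O): min(47, 8, 19) = 8
n2-2-1 (X): max(26, -16, -9) = 26
n2-2-2 (X): max(-25, -35) = -25
n2-2 (O): min(26, -25) = -25
n2-3 (O): min(33, -42) = -42
n2-4-1 (X): max(-46, 43, 48, 7) = 48
n2-4-3 (X): max(-38, -8) = -8
n2-4 (O): min(48, -18, -8) = -18
n2 (X): max(8, -25, -42, -18) = 8
n3-1-1 (X): max(-17, 29, 0) = 29
n3-1-2 (X): max(-45, 7) = 7
n3-1-3 (X): max(44, -30) = 44
n3-1 (O): min(29, 7, 44) = 7
n3-2-1 (X): max(-26, -13, 45) = 45
n3-2-2 (X): max(17, 37) = 37
n3-2 (O): min(45, 37) = 37
n3-3-1 (X): max(-8, -22, 23) = 23
n3-3-2 (X): max(-9, 8) = 8
n3-3 (O): min(23, 8) = 8
n3 (X): max(7, 37, 8) = 37
n4-1-1 (X): max(-14, 49) = 49
n4-1-2 (X): max(-16, 0, -41) = 0
n4-1-3 (X): max(30, -18) = 30
n4-1 (O): min(49, 0, 30) = 0
n4-2-1 (X): max(27, 31, 10) = 31
n4-2-2 (X): max(-34, 26, -50) = 26
n4-2 (O): min(31, 26) = 26
n4 (X): max(0, 26) = 26
n0 (O): min(-16, 8, 37, 26) = -16

-16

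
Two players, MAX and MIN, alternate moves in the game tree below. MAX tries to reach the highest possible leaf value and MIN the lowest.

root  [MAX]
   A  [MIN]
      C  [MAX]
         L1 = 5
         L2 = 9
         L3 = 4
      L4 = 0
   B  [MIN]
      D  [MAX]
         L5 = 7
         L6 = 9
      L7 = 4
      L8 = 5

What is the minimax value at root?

C (MAX): max(5, 9, 4) = 9
A (MIN): min(9, 0) = 0
D (MAX): max(7, 9) = 9
B (MIN): min(9, 4, 5) = 4
root (MAX): max(0, 4) = 4

4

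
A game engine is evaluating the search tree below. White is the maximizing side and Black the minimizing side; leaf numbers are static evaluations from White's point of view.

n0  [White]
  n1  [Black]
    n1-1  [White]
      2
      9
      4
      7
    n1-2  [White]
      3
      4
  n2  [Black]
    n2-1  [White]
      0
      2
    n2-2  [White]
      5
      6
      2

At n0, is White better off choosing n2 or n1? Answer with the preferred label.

n1

n2-1 (White): max(0, 2) = 2
n2-2 (White): max(5, 6, 2) = 6
n2 (Black): min(2, 6) = 2
n1-1 (White): max(2, 9, 4, 7) = 9
n1-2 (White): max(3, 4) = 4
n1 (Black): min(9, 4) = 4
White prefers the higher value; n2=2, n1=4. n1 is better since 4 > 2.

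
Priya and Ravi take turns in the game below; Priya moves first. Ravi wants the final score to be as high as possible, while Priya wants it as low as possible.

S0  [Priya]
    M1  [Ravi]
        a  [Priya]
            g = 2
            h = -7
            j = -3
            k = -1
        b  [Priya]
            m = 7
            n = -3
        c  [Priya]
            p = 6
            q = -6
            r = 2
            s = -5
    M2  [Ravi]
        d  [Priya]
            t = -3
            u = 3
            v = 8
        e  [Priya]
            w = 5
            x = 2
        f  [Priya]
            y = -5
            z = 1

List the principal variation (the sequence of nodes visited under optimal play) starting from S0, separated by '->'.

S0 -> M1 -> b -> n

a (Priya): min(2, -7, -3, -1) = -7
b (Priya): min(7, -3) = -3
c (Priya): min(6, -6, 2, -5) = -6
M1 (Ravi): max(-7, -3, -6) = -3
d (Priya): min(-3, 3, 8) = -3
e (Priya): min(5, 2) = 2
f (Priya): min(-5, 1) = -5
M2 (Ravi): max(-3, 2, -5) = 2
S0 (Priya): min(-3, 2) = -3
At S0, Priya picks M1 (lowest: -3).
At M1, Ravi picks b (highest: -3).
At b, Priya picks n (lowest: -3).
Terminal value -3.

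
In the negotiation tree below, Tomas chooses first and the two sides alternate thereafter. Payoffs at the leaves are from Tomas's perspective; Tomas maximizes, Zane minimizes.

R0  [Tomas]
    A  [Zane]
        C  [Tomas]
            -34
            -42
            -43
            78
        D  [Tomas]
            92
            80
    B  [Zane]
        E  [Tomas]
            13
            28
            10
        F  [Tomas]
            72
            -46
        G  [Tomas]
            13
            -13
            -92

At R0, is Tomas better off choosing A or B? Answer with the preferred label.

A

C (Tomas): max(-34, -42, -43, 78) = 78
D (Tomas): max(92, 80) = 92
A (Zane): min(78, 92) = 78
E (Tomas): max(13, 28, 10) = 28
F (Tomas): max(72, -46) = 72
G (Tomas): max(13, -13, -92) = 13
B (Zane): min(28, 72, 13) = 13
Tomas prefers the higher value; A=78, B=13. A is better since 78 > 13.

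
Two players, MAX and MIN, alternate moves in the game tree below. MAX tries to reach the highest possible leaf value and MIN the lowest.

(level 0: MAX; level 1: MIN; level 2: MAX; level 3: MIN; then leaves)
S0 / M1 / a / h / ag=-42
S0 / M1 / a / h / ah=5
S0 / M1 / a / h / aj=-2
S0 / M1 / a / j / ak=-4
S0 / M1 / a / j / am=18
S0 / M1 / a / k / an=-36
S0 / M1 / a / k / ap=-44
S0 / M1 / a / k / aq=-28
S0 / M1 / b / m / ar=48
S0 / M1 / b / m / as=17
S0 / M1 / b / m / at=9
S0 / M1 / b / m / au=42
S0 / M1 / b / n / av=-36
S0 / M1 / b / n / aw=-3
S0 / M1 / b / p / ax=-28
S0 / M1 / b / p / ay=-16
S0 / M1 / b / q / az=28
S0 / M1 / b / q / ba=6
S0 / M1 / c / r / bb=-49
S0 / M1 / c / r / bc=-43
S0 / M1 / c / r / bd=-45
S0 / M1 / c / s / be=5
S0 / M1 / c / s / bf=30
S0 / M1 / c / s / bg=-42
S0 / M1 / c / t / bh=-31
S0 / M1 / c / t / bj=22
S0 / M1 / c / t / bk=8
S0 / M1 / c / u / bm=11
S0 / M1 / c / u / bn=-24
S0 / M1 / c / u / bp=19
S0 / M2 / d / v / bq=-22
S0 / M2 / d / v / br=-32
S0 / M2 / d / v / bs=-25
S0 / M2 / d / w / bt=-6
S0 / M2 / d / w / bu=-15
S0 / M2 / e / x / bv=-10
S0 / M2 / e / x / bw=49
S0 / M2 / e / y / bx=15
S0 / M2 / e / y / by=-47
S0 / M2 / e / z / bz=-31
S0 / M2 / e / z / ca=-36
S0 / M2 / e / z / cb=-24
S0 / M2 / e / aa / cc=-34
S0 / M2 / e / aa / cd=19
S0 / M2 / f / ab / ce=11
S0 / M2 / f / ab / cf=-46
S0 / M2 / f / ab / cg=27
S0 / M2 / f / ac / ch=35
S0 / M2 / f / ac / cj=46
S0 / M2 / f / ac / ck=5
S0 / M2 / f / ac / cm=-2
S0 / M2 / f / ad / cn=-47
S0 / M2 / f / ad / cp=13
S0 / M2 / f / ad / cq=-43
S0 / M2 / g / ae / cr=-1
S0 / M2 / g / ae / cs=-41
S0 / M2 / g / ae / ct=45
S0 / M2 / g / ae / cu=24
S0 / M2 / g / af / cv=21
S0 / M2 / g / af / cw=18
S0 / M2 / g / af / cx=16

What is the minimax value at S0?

-15

h (MIN): min(-42, 5, -2) = -42
j (MIN): min(-4, 18) = -4
k (MIN): min(-36, -44, -28) = -44
a (MAX): max(-42, -4, -44) = -4
m (MIN): min(48, 17, 9, 42) = 9
n (MIN): min(-36, -3) = -36
p (MIN): min(-28, -16) = -28
q (MIN): min(28, 6) = 6
b (MAX): max(9, -36, -28, 6) = 9
r (MIN): min(-49, -43, -45) = -49
s (MIN): min(5, 30, -42) = -42
t (MIN): min(-31, 22, 8) = -31
u (MIN): min(11, -24, 19) = -24
c (MAX): max(-49, -42, -31, -24) = -24
M1 (MIN): min(-4, 9, -24) = -24
v (MIN): min(-22, -32, -25) = -32
w (MIN): min(-6, -15) = -15
d (MAX): max(-32, -15) = -15
x (MIN): min(-10, 49) = -10
y (MIN): min(15, -47) = -47
z (MIN): min(-31, -36, -24) = -36
aa (MIN): min(-34, 19) = -34
e (MAX): max(-10, -47, -36, -34) = -10
ab (MIN): min(11, -46, 27) = -46
ac (MIN): min(35, 46, 5, -2) = -2
ad (MIN): min(-47, 13, -43) = -47
f (MAX): max(-46, -2, -47) = -2
ae (MIN): min(-1, -41, 45, 24) = -41
af (MIN): min(21, 18, 16) = 16
g (MAX): max(-41, 16) = 16
M2 (MIN): min(-15, -10, -2, 16) = -15
S0 (MAX): max(-24, -15) = -15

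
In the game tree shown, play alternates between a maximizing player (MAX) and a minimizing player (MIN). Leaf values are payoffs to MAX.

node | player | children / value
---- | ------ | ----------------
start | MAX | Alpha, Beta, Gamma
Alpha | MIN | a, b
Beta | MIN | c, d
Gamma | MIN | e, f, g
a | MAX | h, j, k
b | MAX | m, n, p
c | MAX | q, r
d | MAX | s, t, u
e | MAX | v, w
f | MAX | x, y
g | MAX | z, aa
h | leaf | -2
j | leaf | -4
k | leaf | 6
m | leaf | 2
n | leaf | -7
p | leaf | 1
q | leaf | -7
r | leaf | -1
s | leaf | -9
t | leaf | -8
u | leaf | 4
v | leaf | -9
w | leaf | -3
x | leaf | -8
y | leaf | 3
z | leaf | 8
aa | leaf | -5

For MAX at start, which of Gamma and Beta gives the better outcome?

Beta

e (MAX): max(-9, -3) = -3
f (MAX): max(-8, 3) = 3
g (MAX): max(8, -5) = 8
Gamma (MIN): min(-3, 3, 8) = -3
c (MAX): max(-7, -1) = -1
d (MAX): max(-9, -8, 4) = 4
Beta (MIN): min(-1, 4) = -1
MAX prefers the higher value; Gamma=-3, Beta=-1. Beta is better since -1 > -3.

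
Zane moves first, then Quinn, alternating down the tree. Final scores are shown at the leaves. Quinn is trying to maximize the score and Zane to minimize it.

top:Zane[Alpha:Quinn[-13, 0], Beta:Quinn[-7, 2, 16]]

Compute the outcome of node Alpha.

Alpha (Quinn): max(-13, 0) = 0

0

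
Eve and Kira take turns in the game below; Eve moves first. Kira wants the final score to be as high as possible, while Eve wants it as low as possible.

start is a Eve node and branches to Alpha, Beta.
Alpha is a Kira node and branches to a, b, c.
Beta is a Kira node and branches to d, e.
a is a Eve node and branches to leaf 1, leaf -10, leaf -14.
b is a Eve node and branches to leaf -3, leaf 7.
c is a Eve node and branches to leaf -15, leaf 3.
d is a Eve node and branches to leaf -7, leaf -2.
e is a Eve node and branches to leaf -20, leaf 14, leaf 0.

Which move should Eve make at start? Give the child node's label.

a (Eve): min(1, -10, -14) = -14
b (Eve): min(-3, 7) = -3
c (Eve): min(-15, 3) = -15
Alpha (Kira): max(-14, -3, -15) = -3
d (Eve): min(-7, -2) = -7
e (Eve): min(-20, 14, 0) = -20
Beta (Kira): max(-7, -20) = -7
start (Eve): min(-3, -7) = -7
Eve at start wants the lowest of {Alpha=-3, Beta=-7}, so chooses Beta.

Beta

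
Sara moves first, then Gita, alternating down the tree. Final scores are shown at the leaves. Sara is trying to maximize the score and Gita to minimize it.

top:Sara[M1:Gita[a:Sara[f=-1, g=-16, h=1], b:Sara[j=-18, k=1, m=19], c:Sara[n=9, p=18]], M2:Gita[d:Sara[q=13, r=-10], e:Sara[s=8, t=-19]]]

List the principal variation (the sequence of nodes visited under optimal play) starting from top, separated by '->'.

a (Sara): max(-1, -16, 1) = 1
b (Sara): max(-18, 1, 19) = 19
c (Sara): max(9, 18) = 18
M1 (Gita): min(1, 19, 18) = 1
d (Sara): max(13, -10) = 13
e (Sara): max(8, -19) = 8
M2 (Gita): min(13, 8) = 8
top (Sara): max(1, 8) = 8
At top, Sara picks M2 (highest: 8).
At M2, Gita picks e (lowest: 8).
At e, Sara picks s (highest: 8).
Terminal value 8.

top -> M2 -> e -> s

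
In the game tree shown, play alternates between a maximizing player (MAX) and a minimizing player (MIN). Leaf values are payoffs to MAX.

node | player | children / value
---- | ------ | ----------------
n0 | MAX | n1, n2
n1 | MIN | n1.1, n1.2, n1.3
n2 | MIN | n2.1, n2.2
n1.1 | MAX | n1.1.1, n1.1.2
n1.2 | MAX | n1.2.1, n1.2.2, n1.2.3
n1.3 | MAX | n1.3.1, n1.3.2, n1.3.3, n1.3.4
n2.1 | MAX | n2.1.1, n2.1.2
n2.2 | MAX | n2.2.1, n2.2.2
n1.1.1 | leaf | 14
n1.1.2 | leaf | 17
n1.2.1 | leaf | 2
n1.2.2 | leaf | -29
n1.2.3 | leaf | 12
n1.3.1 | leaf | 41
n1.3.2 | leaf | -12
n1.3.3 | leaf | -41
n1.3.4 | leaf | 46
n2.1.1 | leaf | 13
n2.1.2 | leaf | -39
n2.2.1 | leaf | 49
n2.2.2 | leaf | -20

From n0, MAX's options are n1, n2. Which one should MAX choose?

n2

n1.1 (MAX): max(14, 17) = 17
n1.2 (MAX): max(2, -29, 12) = 12
n1.3 (MAX): max(41, -12, -41, 46) = 46
n1 (MIN): min(17, 12, 46) = 12
n2.1 (MAX): max(13, -39) = 13
n2.2 (MAX): max(49, -20) = 49
n2 (MIN): min(13, 49) = 13
n0 (MAX): max(12, 13) = 13
MAX at n0 wants the highest of {n1=12, n2=13}, so chooses n2.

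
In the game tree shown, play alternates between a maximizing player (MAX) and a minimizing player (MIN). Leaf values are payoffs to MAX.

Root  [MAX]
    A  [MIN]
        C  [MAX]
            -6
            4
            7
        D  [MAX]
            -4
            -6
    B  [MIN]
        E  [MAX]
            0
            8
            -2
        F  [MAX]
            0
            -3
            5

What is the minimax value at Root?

C (MAX): max(-6, 4, 7) = 7
D (MAX): max(-4, -6) = -4
A (MIN): min(7, -4) = -4
E (MAX): max(0, 8, -2) = 8
F (MAX): max(0, -3, 5) = 5
B (MIN): min(8, 5) = 5
Root (MAX): max(-4, 5) = 5

5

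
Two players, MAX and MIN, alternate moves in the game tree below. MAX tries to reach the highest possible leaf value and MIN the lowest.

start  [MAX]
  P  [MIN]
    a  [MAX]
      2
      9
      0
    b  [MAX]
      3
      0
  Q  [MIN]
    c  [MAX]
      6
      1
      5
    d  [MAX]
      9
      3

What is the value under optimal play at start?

6

a (MAX): max(2, 9, 0) = 9
b (MAX): max(3, 0) = 3
P (MIN): min(9, 3) = 3
c (MAX): max(6, 1, 5) = 6
d (MAX): max(9, 3) = 9
Q (MIN): min(6, 9) = 6
start (MAX): max(3, 6) = 6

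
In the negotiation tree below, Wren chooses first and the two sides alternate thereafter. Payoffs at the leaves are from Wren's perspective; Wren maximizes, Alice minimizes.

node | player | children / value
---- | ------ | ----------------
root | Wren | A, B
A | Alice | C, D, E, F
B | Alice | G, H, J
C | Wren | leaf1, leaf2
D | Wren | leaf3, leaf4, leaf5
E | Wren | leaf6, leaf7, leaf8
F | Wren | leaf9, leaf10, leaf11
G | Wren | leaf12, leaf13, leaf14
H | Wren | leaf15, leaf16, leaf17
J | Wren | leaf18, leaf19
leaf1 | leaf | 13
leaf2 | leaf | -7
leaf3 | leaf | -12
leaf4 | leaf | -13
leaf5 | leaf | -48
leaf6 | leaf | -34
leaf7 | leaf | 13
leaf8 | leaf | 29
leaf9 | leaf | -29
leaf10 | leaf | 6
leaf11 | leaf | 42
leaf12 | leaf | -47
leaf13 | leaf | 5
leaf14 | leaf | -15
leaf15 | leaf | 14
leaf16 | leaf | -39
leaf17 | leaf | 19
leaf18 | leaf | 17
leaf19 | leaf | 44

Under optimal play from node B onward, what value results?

5

G (Wren): max(-47, 5, -15) = 5
H (Wren): max(14, -39, 19) = 19
J (Wren): max(17, 44) = 44
B (Alice): min(5, 19, 44) = 5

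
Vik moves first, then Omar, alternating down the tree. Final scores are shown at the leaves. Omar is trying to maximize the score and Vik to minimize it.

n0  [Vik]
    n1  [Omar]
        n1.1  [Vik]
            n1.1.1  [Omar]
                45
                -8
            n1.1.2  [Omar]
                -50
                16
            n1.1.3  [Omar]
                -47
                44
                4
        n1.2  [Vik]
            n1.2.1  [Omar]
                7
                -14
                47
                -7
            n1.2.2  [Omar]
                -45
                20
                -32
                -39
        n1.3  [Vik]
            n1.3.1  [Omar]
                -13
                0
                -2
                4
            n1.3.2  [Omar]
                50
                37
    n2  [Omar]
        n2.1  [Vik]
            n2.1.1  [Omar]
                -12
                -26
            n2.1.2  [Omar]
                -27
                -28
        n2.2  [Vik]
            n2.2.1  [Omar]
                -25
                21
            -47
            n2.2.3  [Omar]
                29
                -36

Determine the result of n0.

n1.1.1 (Omar): max(45, -8) = 45
n1.1.2 (Omar): max(-50, 16) = 16
n1.1.3 (Omar): max(-47, 44, 4) = 44
n1.1 (Vik): min(45, 16, 44) = 16
n1.2.1 (Omar): max(7, -14, 47, -7) = 47
n1.2.2 (Omar): max(-45, 20, -32, -39) = 20
n1.2 (Vik): min(47, 20) = 20
n1.3.1 (Omar): max(-13, 0, -2, 4) = 4
n1.3.2 (Omar): max(50, 37) = 50
n1.3 (Vik): min(4, 50) = 4
n1 (Omar): max(16, 20, 4) = 20
n2.1.1 (Omar): max(-12, -26) = -12
n2.1.2 (Omar): max(-27, -28) = -27
n2.1 (Vik): min(-12, -27) = -27
n2.2.1 (Omar): max(-25, 21) = 21
n2.2.3 (Omar): max(29, -36) = 29
n2.2 (Vik): min(21, -47, 29) = -47
n2 (Omar): max(-27, -47) = -27
n0 (Vik): min(20, -27) = -27

-27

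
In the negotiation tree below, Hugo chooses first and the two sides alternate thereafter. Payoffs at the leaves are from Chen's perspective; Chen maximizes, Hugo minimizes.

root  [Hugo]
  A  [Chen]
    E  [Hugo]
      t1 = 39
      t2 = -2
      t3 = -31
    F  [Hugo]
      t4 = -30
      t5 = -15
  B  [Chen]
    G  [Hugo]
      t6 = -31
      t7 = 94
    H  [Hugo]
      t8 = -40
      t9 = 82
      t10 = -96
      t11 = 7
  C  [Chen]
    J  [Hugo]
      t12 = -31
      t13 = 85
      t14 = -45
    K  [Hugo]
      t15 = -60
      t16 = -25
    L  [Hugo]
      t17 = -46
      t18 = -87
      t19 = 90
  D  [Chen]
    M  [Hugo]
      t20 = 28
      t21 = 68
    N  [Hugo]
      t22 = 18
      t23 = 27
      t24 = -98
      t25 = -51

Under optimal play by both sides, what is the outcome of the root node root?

E (Hugo): min(39, -2, -31) = -31
F (Hugo): min(-30, -15) = -30
A (Chen): max(-31, -30) = -30
G (Hugo): min(-31, 94) = -31
H (Hugo): min(-40, 82, -96, 7) = -96
B (Chen): max(-31, -96) = -31
J (Hugo): min(-31, 85, -45) = -45
K (Hugo): min(-60, -25) = -60
L (Hugo): min(-46, -87, 90) = -87
C (Chen): max(-45, -60, -87) = -45
M (Hugo): min(28, 68) = 28
N (Hugo): min(18, 27, -98, -51) = -98
D (Chen): max(28, -98) = 28
root (Hugo): min(-30, -31, -45, 28) = -45

-45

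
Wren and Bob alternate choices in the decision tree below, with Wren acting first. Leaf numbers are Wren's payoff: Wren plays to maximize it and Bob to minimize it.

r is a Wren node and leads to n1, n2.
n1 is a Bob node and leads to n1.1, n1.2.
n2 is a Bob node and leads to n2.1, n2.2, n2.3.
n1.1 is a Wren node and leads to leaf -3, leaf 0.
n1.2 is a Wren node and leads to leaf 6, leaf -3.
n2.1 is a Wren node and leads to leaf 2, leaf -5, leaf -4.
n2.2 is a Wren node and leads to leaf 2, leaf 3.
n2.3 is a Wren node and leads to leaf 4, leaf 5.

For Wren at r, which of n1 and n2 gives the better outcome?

n1.1 (Wren): max(-3, 0) = 0
n1.2 (Wren): max(6, -3) = 6
n1 (Bob): min(0, 6) = 0
n2.1 (Wren): max(2, -5, -4) = 2
n2.2 (Wren): max(2, 3) = 3
n2.3 (Wren): max(4, 5) = 5
n2 (Bob): min(2, 3, 5) = 2
Wren prefers the higher value; n1=0, n2=2. n2 is better since 2 > 0.

n2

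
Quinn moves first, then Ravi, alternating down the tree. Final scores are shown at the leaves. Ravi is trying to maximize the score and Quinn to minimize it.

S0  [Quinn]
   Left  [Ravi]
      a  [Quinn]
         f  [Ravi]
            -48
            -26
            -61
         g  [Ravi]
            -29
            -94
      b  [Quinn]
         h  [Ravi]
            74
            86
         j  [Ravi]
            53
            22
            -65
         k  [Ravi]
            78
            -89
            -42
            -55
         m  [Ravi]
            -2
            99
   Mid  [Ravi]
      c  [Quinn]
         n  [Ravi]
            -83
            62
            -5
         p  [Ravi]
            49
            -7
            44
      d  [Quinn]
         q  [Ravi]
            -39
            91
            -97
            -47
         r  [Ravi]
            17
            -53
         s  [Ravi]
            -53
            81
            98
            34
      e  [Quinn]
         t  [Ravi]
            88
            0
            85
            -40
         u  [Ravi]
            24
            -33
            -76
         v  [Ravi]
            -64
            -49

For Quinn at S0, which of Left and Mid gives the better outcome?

Mid

f (Ravi): max(-48, -26, -61) = -26
g (Ravi): max(-29, -94) = -29
a (Quinn): min(-26, -29) = -29
h (Ravi): max(74, 86) = 86
j (Ravi): max(53, 22, -65) = 53
k (Ravi): max(78, -89, -42, -55) = 78
m (Ravi): max(-2, 99) = 99
b (Quinn): min(86, 53, 78, 99) = 53
Left (Ravi): max(-29, 53) = 53
n (Ravi): max(-83, 62, -5) = 62
p (Ravi): max(49, -7, 44) = 49
c (Quinn): min(62, 49) = 49
q (Ravi): max(-39, 91, -97, -47) = 91
r (Ravi): max(17, -53) = 17
s (Ravi): max(-53, 81, 98, 34) = 98
d (Quinn): min(91, 17, 98) = 17
t (Ravi): max(88, 0, 85, -40) = 88
u (Ravi): max(24, -33, -76) = 24
v (Ravi): max(-64, -49) = -49
e (Quinn): min(88, 24, -49) = -49
Mid (Ravi): max(49, 17, -49) = 49
Quinn prefers the lower value; Left=53, Mid=49. Mid is better since 49 < 53.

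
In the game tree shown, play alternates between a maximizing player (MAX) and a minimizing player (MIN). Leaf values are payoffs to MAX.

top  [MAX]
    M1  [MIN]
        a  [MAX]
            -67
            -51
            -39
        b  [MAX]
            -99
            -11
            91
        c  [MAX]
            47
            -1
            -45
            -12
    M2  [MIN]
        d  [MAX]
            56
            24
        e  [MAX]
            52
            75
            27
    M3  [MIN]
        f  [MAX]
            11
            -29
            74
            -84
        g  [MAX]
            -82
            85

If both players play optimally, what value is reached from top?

a (MAX): max(-67, -51, -39) = -39
b (MAX): max(-99, -11, 91) = 91
c (MAX): max(47, -1, -45, -12) = 47
M1 (MIN): min(-39, 91, 47) = -39
d (MAX): max(56, 24) = 56
e (MAX): max(52, 75, 27) = 75
M2 (MIN): min(56, 75) = 56
f (MAX): max(11, -29, 74, -84) = 74
g (MAX): max(-82, 85) = 85
M3 (MIN): min(74, 85) = 74
top (MAX): max(-39, 56, 74) = 74

74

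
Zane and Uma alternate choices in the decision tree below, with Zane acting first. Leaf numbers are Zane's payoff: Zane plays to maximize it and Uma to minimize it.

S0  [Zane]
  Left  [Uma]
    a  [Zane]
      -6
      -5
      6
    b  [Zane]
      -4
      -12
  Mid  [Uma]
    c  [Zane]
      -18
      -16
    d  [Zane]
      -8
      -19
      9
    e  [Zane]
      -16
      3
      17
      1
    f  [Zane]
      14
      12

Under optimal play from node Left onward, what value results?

a (Zane): max(-6, -5, 6) = 6
b (Zane): max(-4, -12) = -4
Left (Uma): min(6, -4) = -4

-4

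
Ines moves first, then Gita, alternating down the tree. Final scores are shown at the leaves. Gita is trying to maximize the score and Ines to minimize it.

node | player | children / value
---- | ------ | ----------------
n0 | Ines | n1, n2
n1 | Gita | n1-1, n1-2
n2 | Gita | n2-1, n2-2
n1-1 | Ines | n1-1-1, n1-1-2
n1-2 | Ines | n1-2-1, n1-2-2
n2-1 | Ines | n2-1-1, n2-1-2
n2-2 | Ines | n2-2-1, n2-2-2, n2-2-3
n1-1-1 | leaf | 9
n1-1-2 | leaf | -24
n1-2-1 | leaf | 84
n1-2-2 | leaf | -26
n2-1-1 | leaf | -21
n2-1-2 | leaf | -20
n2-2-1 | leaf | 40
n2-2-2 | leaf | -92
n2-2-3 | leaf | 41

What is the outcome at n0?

-24

n1-1 (Ines): min(9, -24) = -24
n1-2 (Ines): min(84, -26) = -26
n1 (Gita): max(-24, -26) = -24
n2-1 (Ines): min(-21, -20) = -21
n2-2 (Ines): min(40, -92, 41) = -92
n2 (Gita): max(-21, -92) = -21
n0 (Ines): min(-24, -21) = -24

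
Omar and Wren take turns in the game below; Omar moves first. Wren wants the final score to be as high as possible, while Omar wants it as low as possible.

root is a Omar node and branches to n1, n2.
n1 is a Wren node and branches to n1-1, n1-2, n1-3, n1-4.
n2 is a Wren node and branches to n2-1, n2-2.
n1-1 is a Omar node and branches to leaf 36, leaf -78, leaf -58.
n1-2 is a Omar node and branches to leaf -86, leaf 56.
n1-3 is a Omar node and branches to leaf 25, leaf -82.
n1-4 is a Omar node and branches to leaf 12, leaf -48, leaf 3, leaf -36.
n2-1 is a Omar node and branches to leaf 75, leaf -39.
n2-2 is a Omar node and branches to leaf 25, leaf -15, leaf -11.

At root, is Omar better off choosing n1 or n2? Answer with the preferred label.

n1

n1-1 (Omar): min(36, -78, -58) = -78
n1-2 (Omar): min(-86, 56) = -86
n1-3 (Omar): min(25, -82) = -82
n1-4 (Omar): min(12, -48, 3, -36) = -48
n1 (Wren): max(-78, -86, -82, -48) = -48
n2-1 (Omar): min(75, -39) = -39
n2-2 (Omar): min(25, -15, -11) = -15
n2 (Wren): max(-39, -15) = -15
Omar prefers the lower value; n1=-48, n2=-15. n1 is better since -48 < -15.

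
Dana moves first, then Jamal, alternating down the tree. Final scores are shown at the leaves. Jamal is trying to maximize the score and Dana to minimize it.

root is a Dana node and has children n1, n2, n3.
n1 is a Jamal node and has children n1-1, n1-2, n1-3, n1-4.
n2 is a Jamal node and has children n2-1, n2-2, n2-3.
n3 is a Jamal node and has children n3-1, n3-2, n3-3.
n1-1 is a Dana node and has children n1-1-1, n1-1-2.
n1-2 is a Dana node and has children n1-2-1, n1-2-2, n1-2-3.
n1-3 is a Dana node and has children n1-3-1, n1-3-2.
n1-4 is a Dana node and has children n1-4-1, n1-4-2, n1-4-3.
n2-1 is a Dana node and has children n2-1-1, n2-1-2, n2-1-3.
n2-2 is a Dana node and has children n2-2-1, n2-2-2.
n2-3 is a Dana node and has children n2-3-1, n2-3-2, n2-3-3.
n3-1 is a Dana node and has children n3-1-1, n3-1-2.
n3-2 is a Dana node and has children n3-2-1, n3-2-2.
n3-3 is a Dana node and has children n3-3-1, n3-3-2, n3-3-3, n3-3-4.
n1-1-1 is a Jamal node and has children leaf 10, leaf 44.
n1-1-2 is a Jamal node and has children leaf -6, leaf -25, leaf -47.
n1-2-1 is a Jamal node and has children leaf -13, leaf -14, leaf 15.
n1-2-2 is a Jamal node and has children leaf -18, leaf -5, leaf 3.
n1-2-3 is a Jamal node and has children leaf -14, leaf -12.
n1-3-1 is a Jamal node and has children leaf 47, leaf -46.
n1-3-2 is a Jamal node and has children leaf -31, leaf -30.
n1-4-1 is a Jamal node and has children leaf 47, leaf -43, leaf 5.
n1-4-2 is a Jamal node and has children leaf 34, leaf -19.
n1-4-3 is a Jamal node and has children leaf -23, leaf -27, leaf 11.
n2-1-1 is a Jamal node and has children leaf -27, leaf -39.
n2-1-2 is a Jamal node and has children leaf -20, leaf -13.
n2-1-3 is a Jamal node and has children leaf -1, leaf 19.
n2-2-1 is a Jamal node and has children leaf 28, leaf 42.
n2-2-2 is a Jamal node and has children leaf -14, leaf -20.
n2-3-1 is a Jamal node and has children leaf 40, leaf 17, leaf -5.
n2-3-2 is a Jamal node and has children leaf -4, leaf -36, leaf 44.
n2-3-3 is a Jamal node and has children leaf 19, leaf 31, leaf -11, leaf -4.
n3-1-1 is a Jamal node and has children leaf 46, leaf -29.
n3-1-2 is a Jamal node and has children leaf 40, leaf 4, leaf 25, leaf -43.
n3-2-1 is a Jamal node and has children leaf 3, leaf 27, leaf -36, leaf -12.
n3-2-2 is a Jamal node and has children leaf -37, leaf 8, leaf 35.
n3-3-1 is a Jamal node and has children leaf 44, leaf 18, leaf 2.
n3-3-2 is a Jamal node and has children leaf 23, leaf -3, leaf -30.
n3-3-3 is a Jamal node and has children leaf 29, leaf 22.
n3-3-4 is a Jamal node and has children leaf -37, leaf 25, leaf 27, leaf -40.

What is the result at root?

n1-1-1 (Jamal): max(10, 44) = 44
n1-1-2 (Jamal): max(-6, -25, -47) = -6
n1-1 (Dana): min(44, -6) = -6
n1-2-1 (Jamal): max(-13, -14, 15) = 15
n1-2-2 (Jamal): max(-18, -5, 3) = 3
n1-2-3 (Jamal): max(-14, -12) = -12
n1-2 (Dana): min(15, 3, -12) = -12
n1-3-1 (Jamal): max(47, -46) = 47
n1-3-2 (Jamal): max(-31, -30) = -30
n1-3 (Dana): min(47, -30) = -30
n1-4-1 (Jamal): max(47, -43, 5) = 47
n1-4-2 (Jamal): max(34, -19) = 34
n1-4-3 (Jamal): max(-23, -27, 11) = 11
n1-4 (Dana): min(47, 34, 11) = 11
n1 (Jamal): max(-6, -12, -30, 11) = 11
n2-1-1 (Jamal): max(-27, -39) = -27
n2-1-2 (Jamal): max(-20, -13) = -13
n2-1-3 (Jamal): max(-1, 19) = 19
n2-1 (Dana): min(-27, -13, 19) = -27
n2-2-1 (Jamal): max(28, 42) = 42
n2-2-2 (Jamal): max(-14, -20) = -14
n2-2 (Dana): min(42, -14) = -14
n2-3-1 (Jamal): max(40, 17, -5) = 40
n2-3-2 (Jamal): max(-4, -36, 44) = 44
n2-3-3 (Jamal): max(19, 31, -11, -4) = 31
n2-3 (Dana): min(40, 44, 31) = 31
n2 (Jamal): max(-27, -14, 31) = 31
n3-1-1 (Jamal): max(46, -29) = 46
n3-1-2 (Jamal): max(40, 4, 25, -43) = 40
n3-1 (Dana): min(46, 40) = 40
n3-2-1 (Jamal): max(3, 27, -36, -12) = 27
n3-2-2 (Jamal): max(-37, 8, 35) = 35
n3-2 (Dana): min(27, 35) = 27
n3-3-1 (Jamal): max(44, 18, 2) = 44
n3-3-2 (Jamal): max(23, -3, -30) = 23
n3-3-3 (Jamal): max(29, 22) = 29
n3-3-4 (Jamal): max(-37, 25, 27, -40) = 27
n3-3 (Dana): min(44, 23, 29, 27) = 23
n3 (Jamal): max(40, 27, 23) = 40
root (Dana): min(11, 31, 40) = 11

11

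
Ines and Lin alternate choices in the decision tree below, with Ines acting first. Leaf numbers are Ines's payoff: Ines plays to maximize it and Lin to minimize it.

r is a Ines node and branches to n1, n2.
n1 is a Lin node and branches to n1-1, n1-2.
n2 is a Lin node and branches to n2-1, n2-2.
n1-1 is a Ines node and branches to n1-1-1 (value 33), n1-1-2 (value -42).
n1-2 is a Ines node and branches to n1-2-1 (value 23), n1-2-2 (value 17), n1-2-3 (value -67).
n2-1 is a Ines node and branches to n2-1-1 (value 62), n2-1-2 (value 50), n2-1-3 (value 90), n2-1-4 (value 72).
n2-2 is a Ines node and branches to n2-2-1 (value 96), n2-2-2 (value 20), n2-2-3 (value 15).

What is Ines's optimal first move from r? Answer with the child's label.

n1-1 (Ines): max(33, -42) = 33
n1-2 (Ines): max(23, 17, -67) = 23
n1 (Lin): min(33, 23) = 23
n2-1 (Ines): max(62, 50, 90, 72) = 90
n2-2 (Ines): max(96, 20, 15) = 96
n2 (Lin): min(90, 96) = 90
r (Ines): max(23, 90) = 90
Ines at r wants the highest of {n1=23, n2=90}, so chooses n2.

n2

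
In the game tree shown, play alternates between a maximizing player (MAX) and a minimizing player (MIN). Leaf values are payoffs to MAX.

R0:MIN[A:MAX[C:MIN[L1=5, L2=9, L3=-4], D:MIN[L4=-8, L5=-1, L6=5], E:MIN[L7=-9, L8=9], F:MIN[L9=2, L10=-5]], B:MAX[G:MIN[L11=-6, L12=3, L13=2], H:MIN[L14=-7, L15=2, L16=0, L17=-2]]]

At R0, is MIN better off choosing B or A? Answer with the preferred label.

G (MIN): min(-6, 3, 2) = -6
H (MIN): min(-7, 2, 0, -2) = -7
B (MAX): max(-6, -7) = -6
C (MIN): min(5, 9, -4) = -4
D (MIN): min(-8, -1, 5) = -8
E (MIN): min(-9, 9) = -9
F (MIN): min(2, -5) = -5
A (MAX): max(-4, -8, -9, -5) = -4
MIN prefers the lower value; B=-6, A=-4. B is better since -6 < -4.

B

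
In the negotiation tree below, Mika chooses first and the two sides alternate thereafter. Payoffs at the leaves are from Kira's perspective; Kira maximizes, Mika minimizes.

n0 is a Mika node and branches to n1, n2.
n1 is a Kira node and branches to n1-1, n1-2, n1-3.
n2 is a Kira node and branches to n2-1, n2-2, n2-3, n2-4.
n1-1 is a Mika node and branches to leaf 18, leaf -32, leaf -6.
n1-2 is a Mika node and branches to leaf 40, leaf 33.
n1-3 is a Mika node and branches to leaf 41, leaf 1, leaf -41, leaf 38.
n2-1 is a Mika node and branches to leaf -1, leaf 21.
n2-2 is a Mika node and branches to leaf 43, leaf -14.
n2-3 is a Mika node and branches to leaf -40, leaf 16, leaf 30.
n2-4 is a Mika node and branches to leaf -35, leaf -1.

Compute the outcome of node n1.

33

n1-1 (Mika): min(18, -32, -6) = -32
n1-2 (Mika): min(40, 33) = 33
n1-3 (Mika): min(41, 1, -41, 38) = -41
n1 (Kira): max(-32, 33, -41) = 33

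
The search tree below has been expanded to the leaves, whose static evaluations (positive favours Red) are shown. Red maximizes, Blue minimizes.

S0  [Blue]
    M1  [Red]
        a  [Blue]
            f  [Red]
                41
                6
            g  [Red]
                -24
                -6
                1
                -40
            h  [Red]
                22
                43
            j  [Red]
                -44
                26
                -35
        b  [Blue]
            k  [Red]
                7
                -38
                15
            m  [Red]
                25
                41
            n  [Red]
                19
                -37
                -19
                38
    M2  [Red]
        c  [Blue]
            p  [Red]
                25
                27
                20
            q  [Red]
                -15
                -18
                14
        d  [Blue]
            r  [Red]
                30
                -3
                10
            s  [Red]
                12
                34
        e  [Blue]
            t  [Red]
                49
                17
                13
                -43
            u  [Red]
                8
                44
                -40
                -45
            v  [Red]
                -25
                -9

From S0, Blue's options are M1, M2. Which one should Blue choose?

M1

f (Red): max(41, 6) = 41
g (Red): max(-24, -6, 1, -40) = 1
h (Red): max(22, 43) = 43
j (Red): max(-44, 26, -35) = 26
a (Blue): min(41, 1, 43, 26) = 1
k (Red): max(7, -38, 15) = 15
m (Red): max(25, 41) = 41
n (Red): max(19, -37, -19, 38) = 38
b (Blue): min(15, 41, 38) = 15
M1 (Red): max(1, 15) = 15
p (Red): max(25, 27, 20) = 27
q (Red): max(-15, -18, 14) = 14
c (Blue): min(27, 14) = 14
r (Red): max(30, -3, 10) = 30
s (Red): max(12, 34) = 34
d (Blue): min(30, 34) = 30
t (Red): max(49, 17, 13, -43) = 49
u (Red): max(8, 44, -40, -45) = 44
v (Red): max(-25, -9) = -9
e (Blue): min(49, 44, -9) = -9
M2 (Red): max(14, 30, -9) = 30
S0 (Blue): min(15, 30) = 15
Blue at S0 wants the lowest of {M1=15, M2=30}, so chooses M1.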